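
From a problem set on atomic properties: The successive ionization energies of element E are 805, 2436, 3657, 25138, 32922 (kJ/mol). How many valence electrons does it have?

Look for the largest jump between consecutive ionization energies: IE4/IE3 ≈ 6.9, far larger than any earlier ratio.
That jump marks the point where a core electron is being removed. So the atom has 3 valence electrons.

3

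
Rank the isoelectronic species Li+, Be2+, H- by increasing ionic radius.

All of these have 2 electrons, so size is governed by nuclear charge alone: the more protons, the stronger the pull on the same electron cloud, and the smaller the ion.
Nuclear charges: Be2+ (Z=4), Li+ (Z=3), H- (Z=1).
Smallest to largest: Be2+ < Li+ < H-.

Be2+, Li+, H-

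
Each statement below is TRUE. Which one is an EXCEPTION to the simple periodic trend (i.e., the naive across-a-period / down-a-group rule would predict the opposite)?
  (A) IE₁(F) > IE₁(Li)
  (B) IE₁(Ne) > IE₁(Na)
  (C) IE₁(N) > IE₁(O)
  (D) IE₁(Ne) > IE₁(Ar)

The general trend: IE₁ increases across a period and decreases down a group.
(A) F (period 2, group 17) vs Li (period 2, group 1): the stated order agrees with the simple trend.
(B) Ne (period 2, group 18) vs Na (period 3, group 1): the stated order agrees with the simple trend.
(C) N (period 2, group 15) vs O (period 2, group 16): the stated order contradicts the simple trend.
(D) Ne (period 2, group 18) vs Ar (period 3, group 18): the stated order agrees with the simple trend.
The exception is (C): pairing an electron in O's 2p⁴ costs repulsion energy, so O ionizes more easily than half-filled N (2p³).

(C)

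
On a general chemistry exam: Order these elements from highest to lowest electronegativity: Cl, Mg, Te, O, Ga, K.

O is in period 2, group 16; Mg is in period 3, group 2; Cl is in period 3, group 17; K is in period 4, group 1; Ga is in period 4, group 13; Te is in period 5, group 16.
Atoms toward the upper right of the periodic table pull bonding electrons most strongly.
Neither a single period nor a single group — weigh both effects.
Mg > K: relative to K, both the across-period and down-group shifts push Mg's electronegativity up.
Ga > Mg: period and group pull opposite ways; the across-period shift dominates (1.81 vs 1.31).
Te > Ga: the two effects oppose for this pair; the across-period effect wins (2.10 vs 1.81).
Cl > Te: relative to Te, both the across-period and down-group shifts push Cl's electronegativity up.
O > Cl: period and group pull opposite ways; the down-group shift dominates (3.44 vs 3.16).
Tabulated electronegativity (Pauling): O 3.44, Mg 1.31, Cl 3.16, K 0.82, Ga 1.81, Te 2.10.
So from highest to lowest: O > Cl > Te > Ga > Mg > K.

O > Cl > Te > Ga > Mg > K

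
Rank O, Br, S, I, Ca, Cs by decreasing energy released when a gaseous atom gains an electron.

Br > I > S > O > Cs > Ca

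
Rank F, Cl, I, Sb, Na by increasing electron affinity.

Na < Sb < I < F < Cl

F is in period 2, group 17; Na is in period 3, group 1; Cl is in period 3, group 17; Sb is in period 5, group 15; I is in period 5, group 17.
EA tends to increase across a period and decrease down a group, though the pattern is less regular than for IE or radius.
These span different periods and groups, so the two trends combine.
Sb > Na: the two effects oppose for this pair; the across-period effect wins (103 vs 53 kJ/mol).
I > Sb: I lies to the right of Sb in period 5, so the across-period effect alone puts I higher.
F > I: they share group 17; the group trend gives F the larger value.
Cl > F: this pair runs against the simple trend — see the exception note.
Note the exception: Cl has a higher electron affinity than F, contrary to the simple trend — F's small 2p subshell makes the incoming electron feel strong e⁻–e⁻ repulsion, so Cl actually releases more energy on gaining an electron.
Tabulated electron affinity (kJ/mol): F 328, Na 53, Cl 349, Sb 103, I 295.
So from lowest to highest: Na < Sb < I < F < Cl.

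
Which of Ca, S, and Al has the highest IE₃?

The third ionization energy removes an electron from the +2 ion. For each element: Ca²⁺ is the bare [Ar] core; S²⁺ still has 4 valence electrons; Al²⁺ still has 1 valence electron.
Pulling an electron out of a noble-gas core costs far more than removing a remaining valence electron, so Ca sits at the high end of IE_3.
Valence configurations: S²⁺ [Ne]3s²3p², Al²⁺ [Ne]3s¹.
The numbers (kJ/mol): Ca 4912, S 3357, Al 2745.
Hence IE_3: Al < S < Ca.

Ca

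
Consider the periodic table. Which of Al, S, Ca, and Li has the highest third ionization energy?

The third ionization energy removes an electron from the +2 ion. For each element: Al²⁺ still has 1 valence electron; S²⁺ still has 4 valence electrons; Ca²⁺ is the bare [Ar] core; Li²⁺ is already 1 electron into the core.
Core electrons are held far more tightly than valence electrons, so Ca and Li top the IE_3 order.
Valence configurations: Al²⁺ [Ne]3s¹, S²⁺ [Ne]3s²3p².
The numbers (kJ/mol): Al 2745, S 3357, Ca 4912, Li 11815.
Overall IE_3 order: Al < S < Ca < Li.

Li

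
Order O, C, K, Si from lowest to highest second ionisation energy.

The second ionization energy removes an electron from the +1 ion. For each element: O⁺ still has 5 valence electrons; C⁺ still has 3 valence electrons; K⁺ is the bare [Ar] core; Si⁺ still has 3 valence electrons.
Usually core removal costs more than valence removal, but here the competition is close: a tightly held n=2 valence electron can cost more to remove than an n=3 core electron, so the actual values have to decide it.
Valence configurations: O⁺ [He]2s²2p³, C⁺ [He]2s²2p¹, Si⁺ [Ne]3s²3p¹.
The numbers (kJ/mol): O 3388, C 2353, K 3052, Si 1577.
Hence IE_2: Si < C < K < O.

Si < C < K < O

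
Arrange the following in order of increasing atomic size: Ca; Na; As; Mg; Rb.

As < Mg < Na < Ca < Rb

Radius decreases left→right (rising Z_eff, same n) and increases top→bottom (higher n).
These span different periods and groups, so the two trends combine.
Mg > As: the two effects oppose for this pair; the across-period effect wins (139 vs 121 pm).
Na > Mg: both are in period 3; the period trend gives Na the larger value.
Ca > Na: period and group pull opposite ways; the down-group shift dominates (171 vs 155 pm).
Rb > Ca: relative to Ca, both the across-period and down-group shifts push Rb's atomic radius up.
For reference (pm): Na 155, Mg 139, Ca 171, As 121, Rb 210.
So from smallest to largest: As < Mg < Na < Ca < Rb.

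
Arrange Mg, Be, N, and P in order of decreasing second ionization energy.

N, P, Be, Mg

After 1 electron has been removed, what remains? Mg⁺ still has 1 valence electron; Be⁺ still has 1 valence electron; N⁺ still has 4 valence electrons; P⁺ still has 4 valence electrons.
All are still removing valence electrons, so compare the +1 ions as you would atoms: IE_2 generally rises across a period (higher Z_eff) and falls down a group (larger shell), subject to the usual subshell exceptions.
Valence configurations: Mg⁺ [Ne]3s¹, Be⁺ [He]2s¹, N⁺ [He]2s²2p², P⁺ [Ne]3s²3p².
The numbers (kJ/mol): Mg 1451, Be 1757, N 2856, P 1907.
Hence IE_2: Mg < Be < P < N.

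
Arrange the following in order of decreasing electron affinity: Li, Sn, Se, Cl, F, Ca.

Li is in period 2, group 1; F is in period 2, group 17; Cl is in period 3, group 17; Ca is in period 4, group 2; Se is in period 4, group 16; Sn is in period 5, group 14.
Electron affinity generally becomes more exothermic across a period toward the halogens and less exothermic down a group.
These span different periods and groups, so the two trends combine.
Li > Ca: the two effects oppose for this pair; the down-group effect wins (60 vs 2 kJ/mol).
Sn > Li: period and group pull opposite ways; the across-period shift dominates (107 vs 60 kJ/mol).
Se > Sn: both effects reinforce here, so Se is clearly the higher of the two.
F > Se: relative to Se, both the across-period and down-group shifts push F's electron affinity up.
Cl > F: this pair runs against the simple trend — see the exception note.
Note the exception: Cl has a higher electron affinity than F, contrary to the simple trend — F's small 2p subshell makes the incoming electron feel strong e⁻–e⁻ repulsion, so Cl actually releases more energy on gaining an electron.
Approximate values (kJ/mol): Li 60, F 328, Cl 349, Ca 2, Se 195, Sn 107.
So from highest to lowest: Cl > F > Se > Sn > Li > Ca.

Cl > F > Se > Sn > Li > Ca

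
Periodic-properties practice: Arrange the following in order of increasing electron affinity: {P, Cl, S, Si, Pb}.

Pb, P, Si, S, Cl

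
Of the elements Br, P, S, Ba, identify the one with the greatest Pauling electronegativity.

P is in period 3, group 15; S is in period 3, group 16; Br is in period 4, group 17; Ba is in period 6, group 2.
Electronegativity increases across a period and decreases down a group, tracking effective nuclear charge and atomic size.
Here both period and group differ, so the two effects have to be weighed against each other.
P > Ba: relative to Ba, both the across-period and down-group shifts push P's electronegativity up.
S > P: both are in period 3; the period trend gives S the larger value.
Br > S: the two effects oppose for this pair; the across-period effect wins (2.96 vs 2.58).
For reference (Pauling): P 2.19, S 2.58, Br 2.96, Ba 0.89.
The greatest Pauling electronegativity among these belongs to Br.

Br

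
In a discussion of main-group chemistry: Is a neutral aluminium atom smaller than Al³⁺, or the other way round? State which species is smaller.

Al³⁺

Forming Al³⁺ removes 3 electrons from Al. Fewer electrons for the same nuclear charge means less shielding and a higher Z_eff on the remaining electrons, and for main-group metals the entire outer shell is lost.
A cation is smaller than its parent atom: Al³⁺ < Al.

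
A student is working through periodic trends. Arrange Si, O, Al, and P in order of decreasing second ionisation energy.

IE_2 is the cost of taking one more electron from the +1 cation: Si⁺ still has 3 valence electrons; O⁺ still has 5 valence electrons; Al⁺ still has 2 valence electrons; P⁺ still has 4 valence electrons.
All are still removing valence electrons, so compare the +1 ions as you would atoms: IE_2 generally rises across a period (higher Z_eff) and falls down a group (larger shell), subject to the usual subshell exceptions.
Valence configurations: Si⁺ [Ne]3s²3p¹, O⁺ [He]2s²2p³, Al⁺ [Ne]3s², P⁺ [Ne]3s²3p².
Si⁺ loses a lone 3p electron whereas Al⁺ must break into a filled 3s² pair, so IE_2(Al) > IE_2(Si) even though Si has the higher nuclear charge.
Tabulated IE_2 (kJ/mol): Si 1577, O 3388, Al 1817, P 1907.
Hence IE_2: Si < Al < P < O.

O > P > Al > Si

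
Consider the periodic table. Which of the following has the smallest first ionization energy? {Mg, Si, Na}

Na is in period 3, group 1; Mg is in period 3, group 2; Si is in period 3, group 14.
First ionization energy rises across a period (greater Z_eff holds electrons more tightly) and falls down a group (valence electrons are farther from the nucleus).
All lie in period 3, so first ionization energy increases left to right.
The smallest first ionization energy among these belongs to Na.

Na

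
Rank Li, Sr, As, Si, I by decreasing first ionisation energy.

I, As, Si, Sr, Li

Li is in period 2, group 1; Si is in period 3, group 14; As is in period 4, group 15; Sr is in period 5, group 2; I is in period 5, group 17.
Removing the outermost electron gets harder across a period and easier down a group.
Here both period and group differ, so the two effects have to be weighed against each other.
Sr > Li: period and group pull opposite ways; the across-period shift dominates (550 vs 520 kJ/mol).
Si > Sr: relative to Sr, both the across-period and down-group shifts push Si's first ionization energy up.
As > Si: the two effects oppose for this pair; the across-period effect wins (947 vs 786 kJ/mol).
I > As: the two effects oppose for this pair; the across-period effect wins (1008 vs 947 kJ/mol).
Tabulated first ionization energy (kJ/mol): Li 520, Si 786, As 947, Sr 550, I 1008.
So from highest to lowest: I > As > Si > Sr > Li.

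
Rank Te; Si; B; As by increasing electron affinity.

B < As < Si < Te

Electron affinity generally becomes more exothermic across a period toward the halogens and less exothermic down a group.
A diagonal step moves right (one effect) and down (the opposite effect) at once.
As > B: period and group pull opposite ways; the across-period shift dominates (78 vs 27 kJ/mol).
Si > As: the two effects oppose for this pair; the down-group effect wins (134 vs 78 kJ/mol).
Te > Si: the two effects oppose for this pair; the across-period effect wins (190 vs 134 kJ/mol).
Approximate values (kJ/mol): B 27, Si 134, As 78, Te 190.
So from lowest to highest: B < As < Si < Te.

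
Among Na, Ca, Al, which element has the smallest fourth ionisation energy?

The fourth ionization energy removes an electron from the +3 ion. For each element: Na³⁺ is already 2 electrons into the core; Ca³⁺ is already 1 electron into the core; Al³⁺ is the bare [Ne] core.
All of these are removing an electron from a noble-gas core or deeper; the smaller core (lower principal quantum number) is held far more tightly, and within a period the higher nuclear charge binds the same core more tightly.
Tabulated IE_4 (kJ/mol): Na 9543, Ca 6491, Al 11577.
Overall IE_4 order: Ca < Na < Al.

Ca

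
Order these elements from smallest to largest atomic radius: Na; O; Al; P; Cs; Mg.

O < P < Al < Mg < Na < Cs

O is in period 2, group 16; Na is in period 3, group 1; Mg is in period 3, group 2; Al is in period 3, group 13; P is in period 3, group 15; Cs is in period 6, group 1.
Across a period the added protons contract the valence shell; down a group each new principal shell makes the atom larger.
Neither a single period nor a single group — weigh both effects.
P > O: relative to O, both the across-period and down-group shifts push P's atomic radius up.
Al > P: Al lies to the left of P in period 3, so the across-period effect alone puts Al larger.
Mg > Al: Mg lies to the left of Al in period 3, so the across-period effect alone puts Mg larger.
Na > Mg: both are in period 3; the period trend gives Na the larger value.
Cs > Na: they share group 1; the group trend gives Cs the larger value.
Approximate values (pm): O 63, Na 155, Mg 139, Al 126, P 111, Cs 232.
So from smallest to largest: O < P < Al < Mg < Na < Cs.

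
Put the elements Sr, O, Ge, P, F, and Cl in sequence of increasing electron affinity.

Sr < P < Ge < O < F < Cl

Adding an electron releases more energy for atoms nearer the top right (short of the noble gases).
Neither a single period nor a single group — weigh both effects.
P > Sr: relative to Sr, both the across-period and down-group shifts push P's electron affinity up.
Ge > P: this pair runs against the simple trend — see the exception note.
O > Ge: relative to Ge, both the across-period and down-group shifts push O's electron affinity up.
F > O: F lies to the right of O in period 2, so the across-period effect alone puts F higher.
Cl > F: this pair runs against the simple trend — see the exception note.
Note the exception: Ge has a higher electron affinity than P, contrary to the simple trend — adding an electron to P's half-filled np³ subshell costs electron-pairing energy.
Note the exception: Cl has a higher electron affinity than F, contrary to the simple trend — F's small 2p subshell makes the incoming electron feel strong e⁻–e⁻ repulsion, so Cl actually releases more energy on gaining an electron.
Tabulated electron affinity (kJ/mol): O 141, F 328, P 72, Cl 349, Ge 119, Sr 5.
So from lowest to highest: Sr < P < Ge < O < F < Cl.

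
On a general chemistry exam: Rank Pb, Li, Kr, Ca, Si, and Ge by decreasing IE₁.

Li is in period 2, group 1; Si is in period 3, group 14; Ca is in period 4, group 2; Ge is in period 4, group 14; Kr is in period 4, group 18; Pb is in period 6, group 14.
Across a period the outer electron is held more tightly (higher IE₁); down a group it sits in a higher shell, more shielded, and comes off more easily.
Here both period and group differ, so the two effects have to be weighed against each other.
Ca > Li: period and group pull opposite ways; the across-period shift dominates (590 vs 520 kJ/mol).
Pb > Ca: the two effects oppose for this pair; the across-period effect wins (716 vs 590 kJ/mol).
Ge > Pb: Ge sits above Pb in group 14, so the down-group effect alone puts Ge higher.
Si > Ge: Si sits above Ge in group 14, so the down-group effect alone puts Si higher.
Kr > Si: the two effects oppose for this pair; the across-period effect wins (1351 vs 786 kJ/mol).
Tabulated first ionization energy (kJ/mol): Li 520, Si 786, Ca 590, Ge 762, Kr 1351, Pb 716.
So from highest to lowest: Kr > Si > Ge > Pb > Ca > Li.

Kr > Si > Ge > Pb > Ca > Li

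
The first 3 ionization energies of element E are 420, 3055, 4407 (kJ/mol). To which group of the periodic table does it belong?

Look for the largest jump between consecutive ionization energies: IE2/IE1 ≈ 7.3, far larger than any earlier ratio.
That jump marks the point where a core electron is being removed. So the atom has 1 valence electron.
A main-group element with 1 valence electron is in group 1.

Group 1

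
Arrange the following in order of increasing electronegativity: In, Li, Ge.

Li is in period 2, group 1; Ge is in period 4, group 14; In is in period 5, group 13.
Atoms toward the upper right of the periodic table pull bonding electrons most strongly.
Neither a single period nor a single group — weigh both effects.
In > Li: period and group pull opposite ways; the across-period shift dominates (1.78 vs 0.98).
Ge > In: both effects reinforce here, so Ge is clearly the higher of the two.
Approximate values (Pauling): Li 0.98, Ge 2.01, In 1.78.
So from lowest to highest: Li < In < Ge.

Li, In, Ge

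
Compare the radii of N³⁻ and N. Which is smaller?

Forming N³⁻ adds 3 electrons to N. More electron–electron repulsion in the same shell, with unchanged nuclear charge, lets the cloud expand.
An anion is larger than its parent atom: N³⁻ > N.

N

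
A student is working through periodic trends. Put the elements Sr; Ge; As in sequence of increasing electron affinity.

Ge is in period 4, group 14; As is in period 4, group 15; Sr is in period 5, group 2.
Adding an electron releases more energy for atoms nearer the top right (short of the noble gases).
Neither a single period nor a single group — weigh both effects.
As > Sr: relative to Sr, both the across-period and down-group shifts push As's electron affinity up.
Ge > As: this pair runs against the simple trend — see the exception note.
Note the exception: Ge has a higher electron affinity than As, contrary to the simple trend — adding an electron to As's half-filled 4p³ is unfavourable, so Ge (4p²) has the more exothermic EA.
Tabulated electron affinity (kJ/mol): Ge 119, As 78, Sr 5.
So from lowest to highest: Sr < As < Ge.

Sr, As, Ge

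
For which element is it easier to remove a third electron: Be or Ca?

After 2 electrons have been removed, what remains? Be²⁺ is the bare [He] core; Ca²⁺ is the bare [Ar] core.
All of these are removing an electron from a noble-gas core or deeper; the smaller core (lower principal quantum number) is held far more tightly, and within a period the higher nuclear charge binds the same core more tightly.
The numbers (kJ/mol): Be 14849, Ca 4912.
Putting it together, IE_3: Ca < Be.

Ca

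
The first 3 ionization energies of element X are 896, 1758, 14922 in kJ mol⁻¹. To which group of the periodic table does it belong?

Group 2

Look for the largest jump between consecutive ionization energies: IE3/IE2 ≈ 8.5, far larger than any earlier ratio.
That jump marks the point where a core electron is being removed. So the atom has 2 valence electrons.
A main-group element with 2 valence electrons is in group 2.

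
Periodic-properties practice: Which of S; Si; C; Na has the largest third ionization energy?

Na

IE_3 is the cost of taking one more electron from the +2 cation: S²⁺ still has 4 valence electrons; Si²⁺ still has 2 valence electrons; C²⁺ still has 2 valence electrons; Na²⁺ is already 1 electron into the core.
Core electrons are held far more tightly than valence electrons, so Na tops the IE_3 order.
Valence configurations: S²⁺ [Ne]3s²3p², Si²⁺ [Ne]3s², C²⁺ [He]2s².
The numbers (kJ/mol): S 3357, Si 3232, C 4620, Na 6910.
So the third ionization energies run Si < S < C < Na.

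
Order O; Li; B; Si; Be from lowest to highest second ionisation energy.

Si < Be < B < O < Li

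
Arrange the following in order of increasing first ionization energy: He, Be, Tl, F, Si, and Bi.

He is in period 1, group 18; Be is in period 2, group 2; F is in period 2, group 17; Si is in period 3, group 14; Tl is in period 6, group 13; Bi is in period 6, group 15.
Across a period the outer electron is held more tightly (higher IE₁); down a group it sits in a higher shell, more shielded, and comes off more easily.
These span different periods and groups, so the two trends combine.
Bi > Tl: Bi lies to the right of Tl in period 6, so the across-period effect alone puts Bi higher.
Si > Bi: period and group pull opposite ways; the down-group shift dominates (786 vs 703 kJ/mol).
Be > Si: the two effects oppose for this pair; the down-group effect wins (900 vs 786 kJ/mol).
F > Be: F lies to the right of Be in period 2, so the across-period effect alone puts F higher.
He > F: relative to F, both the across-period and down-group shifts push He's first ionization energy up.
For reference (kJ/mol): He 2372, Be 900, F 1681, Si 786, Tl 589, Bi 703.
So from lowest to highest: Tl < Bi < Si < Be < F < He.

Tl, Bi, Si, Be, F, He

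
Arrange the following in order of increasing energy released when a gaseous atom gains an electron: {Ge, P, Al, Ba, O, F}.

Ba, Al, P, Ge, O, F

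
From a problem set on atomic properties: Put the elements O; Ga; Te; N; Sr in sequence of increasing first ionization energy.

N is in period 2, group 15; O is in period 2, group 16; Ga is in period 4, group 13; Sr is in period 5, group 2; Te is in period 5, group 16.
IE₁ increases left→right with effective nuclear charge and decreases top→bottom as the valence shell moves farther out.
Neither a single period nor a single group — weigh both effects.
Ga > Sr: both effects reinforce here, so Ga is clearly the higher of the two.
Te > Ga: period and group pull opposite ways; the across-period shift dominates (869 vs 579 kJ/mol).
O > Te: O sits above Te in group 16, so the down-group effect alone puts O higher.
N > O: this pair runs against the simple trend — see the exception note.
Note the exception: N has a higher first ionization energy than O, contrary to the simple trend — pairing an electron in O's 2p⁴ costs repulsion energy, so O ionizes more easily than half-filled N (2p³).
Approximate values (kJ/mol): N 1402, O 1314, Ga 579, Sr 550, Te 869.
So from lowest to highest: Sr < Ga < Te < O < N.

Sr < Ga < Te < O < N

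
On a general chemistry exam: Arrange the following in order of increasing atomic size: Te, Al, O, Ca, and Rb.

O is in period 2, group 16; Al is in period 3, group 13; Ca is in period 4, group 2; Rb is in period 5, group 1; Te is in period 5, group 16.
Radius decreases left→right (rising Z_eff, same n) and increases top→bottom (higher n).
Here both period and group differ, so the two effects have to be weighed against each other.
Al > O: both effects reinforce here, so Al is clearly the larger of the two.
Te > Al: period and group pull opposite ways; the down-group shift dominates (136 vs 126 pm).
Ca > Te: the two effects oppose for this pair; the across-period effect wins (171 vs 136 pm).
Rb > Ca: both effects reinforce here, so Rb is clearly the larger of the two.
For reference (pm): O 63, Al 126, Ca 171, Rb 210, Te 136.
So from smallest to largest: O < Al < Te < Ca < Rb.

O < Al < Te < Ca < Rb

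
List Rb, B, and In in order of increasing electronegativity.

B is in period 2, group 13; Rb is in period 5, group 1; In is in period 5, group 13.
Atoms toward the upper right of the periodic table pull bonding electrons most strongly.
These span different periods and groups, so the two trends combine.
In > Rb: both are in period 5; the period trend gives In the larger value.
B > In: they share group 13; the group trend gives B the larger value.
Approximate values (Pauling): B 2.04, Rb 0.82, In 1.78.
So from lowest to highest: Rb < In < B.

Rb < In < B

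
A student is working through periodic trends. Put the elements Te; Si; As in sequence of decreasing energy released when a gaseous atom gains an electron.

Te > Si > As

Si is in period 3, group 14; As is in period 4, group 15; Te is in period 5, group 16.
Electron affinity generally becomes more exothermic across a period toward the halogens and less exothermic down a group.
A diagonal step moves right (one effect) and down (the opposite effect) at once.
Si > As: the two effects oppose for this pair; the down-group effect wins (134 vs 78 kJ/mol).
Te > Si: period and group pull opposite ways; the across-period shift dominates (190 vs 134 kJ/mol).
For reference (kJ/mol): Si 134, As 78, Te 190.
So from highest to lowest: Te > Si > As.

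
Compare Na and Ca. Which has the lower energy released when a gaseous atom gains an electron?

Adding an electron releases more energy for atoms nearer the top right (short of the noble gases).
Here both period and group differ, so the two effects have to be weighed against each other.
Na > Ca: the two effects oppose for this pair; the down-group effect wins (53 vs 2 kJ/mol).
Tabulated electron affinity (kJ/mol): Na 53, Ca 2.
So Ca has the lower energy released when a gaseous atom gains an electron (Ca < Na).

Ca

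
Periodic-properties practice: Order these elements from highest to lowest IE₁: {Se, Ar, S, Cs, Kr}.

Ar > Kr > S > Se > Cs

S is in period 3, group 16; Ar is in period 3, group 18; Se is in period 4, group 16; Kr is in period 4, group 18; Cs is in period 6, group 1.
Removing the outermost electron gets harder across a period and easier down a group.
These span different periods and groups, so the two trends combine.
Se > Cs: relative to Cs, both the across-period and down-group shifts push Se's first ionization energy up.
S > Se: S sits above Se in group 16, so the down-group effect alone puts S higher.
Kr > S: period and group pull opposite ways; the across-period shift dominates (1351 vs 1000 kJ/mol).
Ar > Kr: Ar sits above Kr in group 18, so the down-group effect alone puts Ar higher.
Tabulated first ionization energy (kJ/mol): S 1000, Ar 1521, Se 941, Kr 1351, Cs 376.
So from highest to lowest: Ar > Kr > S > Se > Cs.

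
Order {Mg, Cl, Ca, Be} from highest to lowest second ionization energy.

Cl, Be, Mg, Ca

The second ionization energy removes an electron from the +1 ion. For each element: Mg⁺ still has 1 valence electron; Cl⁺ still has 6 valence electrons; Ca⁺ still has 1 valence electron; Be⁺ still has 1 valence electron.
All are still removing valence electrons, so compare the +1 ions as you would atoms: IE_2 generally rises across a period (higher Z_eff) and falls down a group (larger shell), subject to the usual subshell exceptions.
Valence configurations: Mg⁺ [Ne]3s¹, Cl⁺ [Ne]3s²3p⁴, Ca⁺ [Ar]4s¹, Be⁺ [He]2s¹.
Tabulated IE_2 (kJ/mol): Mg 1451, Cl 2298, Ca 1145, Be 1757.
So the second ionization energies run Ca < Mg < Be < Cl.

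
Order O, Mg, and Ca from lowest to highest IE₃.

After 2 electrons have been removed, what remains? O²⁺ still has 4 valence electrons; Mg²⁺ is the bare [Ne] core; Ca²⁺ is the bare [Ar] core.
Usually core removal costs more than valence removal, but here the competition is close: a tightly held n=2 valence electron can cost more to remove than an n=3 core electron, so the actual values have to decide it.
The numbers (kJ/mol): O 5300, Mg 7733, Ca 4912.
Hence IE_3: Ca < O < Mg.

Ca < O < Mg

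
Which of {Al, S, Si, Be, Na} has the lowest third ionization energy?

The third ionization energy removes an electron from the +2 ion. For each element: Al²⁺ still has 1 valence electron; S²⁺ still has 4 valence electrons; Si²⁺ still has 2 valence electrons; Be²⁺ is the bare [He] core; Na²⁺ is already 1 electron into the core.
Pulling an electron out of a noble-gas core costs far more than removing a remaining valence electron, so Na and Be sit at the high end of IE_3.
Valence configurations: Al²⁺ [Ne]3s¹, S²⁺ [Ne]3s²3p², Si²⁺ [Ne]3s².
Tabulated IE_3 (kJ/mol): Al 2745, S 3357, Si 3232, Be 14849, Na 6910.
Hence IE_3: Al < Si < S < Na < Be.

Al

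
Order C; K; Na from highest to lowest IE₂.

Na, K, C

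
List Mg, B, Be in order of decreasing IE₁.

Be, B, Mg

Be is in period 2, group 2; B is in period 2, group 13; Mg is in period 3, group 2.
IE₁ increases left→right with effective nuclear charge and decreases top→bottom as the valence shell moves farther out.
These span different periods and groups, so the two trends combine.
B > Mg: relative to Mg, both the across-period and down-group shifts push B's first ionization energy up.
Be > B: this pair runs against the simple trend — see the exception note.
Note the exception: Be has a higher first ionization energy than B, contrary to the simple trend — removing B's lone 2p electron is easier than breaking Be's filled 2s².
Tabulated first ionization energy (kJ/mol): Be 900, B 801, Mg 738.
So from highest to lowest: Be > B > Mg.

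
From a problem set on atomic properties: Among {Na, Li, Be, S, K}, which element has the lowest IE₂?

After 1 electron has been removed, what remains? Na⁺ is the bare [Ne] core; Li⁺ is the bare [He] core; Be⁺ still has 1 valence electron; S⁺ still has 5 valence electrons; K⁺ is the bare [Ar] core.
Core electrons are held far more tightly than valence electrons, so K, Na and Li top the IE_2 order.
Valence configurations: Be⁺ [He]2s¹, S⁺ [Ne]3s²3p³.
Tabulated IE_2 (kJ/mol): Na 4562, Li 7298, Be 1757, S 2252, K 3052.
Putting it together, IE_2: Be < S < K < Na < Li.

Be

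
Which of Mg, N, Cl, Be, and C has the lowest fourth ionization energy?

After 3 electrons have been removed, what remains? Mg³⁺ is already 1 electron into the core; N³⁺ still has 2 valence electrons; Cl³⁺ still has 4 valence electrons; Be³⁺ is already 1 electron into the core; C³⁺ still has 1 valence electron.
Pulling an electron out of a noble-gas core costs far more than removing a remaining valence electron, so Mg and Be sit at the high end of IE_4.
Valence configurations: N³⁺ [He]2s², Cl³⁺ [Ne]3s²3p², C³⁺ [He]2s¹.
Tabulated IE_4 (kJ/mol): Mg 10543, N 7475, Cl 5159, Be 21007, C 6223.
Putting it together, IE_4: Cl < C < N < Mg < Be.

Cl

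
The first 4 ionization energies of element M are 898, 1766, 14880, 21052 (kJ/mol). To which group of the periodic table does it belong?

Look for the largest jump between consecutive ionization energies: IE3/IE2 ≈ 8.4, far larger than any earlier ratio.
That jump marks the point where a core electron is being removed. So the atom has 2 valence electrons.
A main-group element with 2 valence electrons is in group 2.

Group 2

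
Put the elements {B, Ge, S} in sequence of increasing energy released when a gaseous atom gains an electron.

B is in period 2, group 13; S is in period 3, group 16; Ge is in period 4, group 14.
Adding an electron releases more energy for atoms nearer the top right (short of the noble gases).
Here both period and group differ, so the two effects have to be weighed against each other.
Ge > B: the two effects oppose for this pair; the across-period effect wins (119 vs 27 kJ/mol).
S > Ge: relative to Ge, both the across-period and down-group shifts push S's electron affinity up.
Tabulated electron affinity (kJ/mol): B 27, S 200, Ge 119.
So from lowest to highest: B < Ge < S.

B, Ge, S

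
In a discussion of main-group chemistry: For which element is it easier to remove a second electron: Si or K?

Si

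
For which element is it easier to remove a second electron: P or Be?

Consider each +1 ion: P⁺ still has 4 valence electrons; Be⁺ still has 1 valence electron.
All are still removing valence electrons, so compare the +1 ions as you would atoms: IE_2 generally rises across a period (higher Z_eff) and falls down a group (larger shell), subject to the usual subshell exceptions.
Valence configurations: P⁺ [Ne]3s²3p², Be⁺ [He]2s¹.
The numbers (kJ/mol): P 1907, Be 1757.
Putting it together, IE_2: Be < P.

Be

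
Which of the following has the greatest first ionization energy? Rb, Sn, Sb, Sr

Across a period the outer electron is held more tightly (higher IE₁); down a group it sits in a higher shell, more shielded, and comes off more easily.
All lie in period 5, so first ionization energy increases left to right.
The greatest first ionization energy among these belongs to Sb.

Sb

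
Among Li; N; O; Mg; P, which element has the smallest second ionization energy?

Mg

After 1 electron has been removed, what remains? Li⁺ is the bare [He] core; N⁺ still has 4 valence electrons; O⁺ still has 5 valence electrons; Mg⁺ still has 1 valence electron; P⁺ still has 4 valence electrons.
Breaking into a closed-shell core is much more expensive than removing a leftover valence electron — Li has the largest IE_2 here.
Valence configurations: N⁺ [He]2s²2p², O⁺ [He]2s²2p³, Mg⁺ [Ne]3s¹, P⁺ [Ne]3s²3p².
The numbers (kJ/mol): Li 7298, N 2856, O 3388, Mg 1451, P 1907.
So the second ionization energies run Mg < P < N < O < Li.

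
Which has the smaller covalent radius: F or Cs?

F

Radius decreases left→right (rising Z_eff, same n) and increases top→bottom (higher n).
Neither a single period nor a single group — weigh both effects.
Cs > F: relative to F, both the across-period and down-group shifts push Cs's atomic radius up.
For reference (pm): F 64, Cs 232.
So F has the smaller covalent radius (F < Cs).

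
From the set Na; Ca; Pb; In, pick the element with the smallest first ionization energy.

Na

Na is in period 3, group 1; Ca is in period 4, group 2; In is in period 5, group 13; Pb is in period 6, group 14.
Removing the outermost electron gets harder across a period and easier down a group.
These sit on a diagonal, where the across-period and down-group effects partly cancel.
In > Na: the two effects oppose for this pair; the across-period effect wins (558 vs 496 kJ/mol).
Ca > In: the two effects oppose for this pair; the down-group effect wins (590 vs 558 kJ/mol).
Pb > Ca: period and group pull opposite ways; the across-period shift dominates (716 vs 590 kJ/mol).
Tabulated first ionization energy (kJ/mol): Na 496, Ca 590, In 558, Pb 716.
The smallest first ionization energy among these belongs to Na.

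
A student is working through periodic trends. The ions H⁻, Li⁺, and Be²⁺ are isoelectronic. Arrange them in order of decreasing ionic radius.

H⁻ > Li⁺ > Be²⁺

All of these have 2 electrons, so size is governed by nuclear charge alone: the more protons, the stronger the pull on the same electron cloud, and the smaller the ion.
Nuclear charges: Be²⁺ (Z=4), Li⁺ (Z=3), H⁻ (Z=1).
Largest to smallest: H⁻ > Li⁺ > Be²⁺.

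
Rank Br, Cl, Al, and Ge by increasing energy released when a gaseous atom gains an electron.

Al < Ge < Br < Cl

Al is in period 3, group 13; Cl is in period 3, group 17; Ge is in period 4, group 14; Br is in period 4, group 17.
Atoms with high Z_eff and room in the valence shell (especially the halogens) have the most exothermic electron affinities.
These span different periods and groups, so the two trends combine.
Ge > Al: the two effects oppose for this pair; the across-period effect wins (119 vs 42 kJ/mol).
Br > Ge: Br lies to the right of Ge in period 4, so the across-period effect alone puts Br higher.
Cl > Br: Cl sits above Br in group 17, so the down-group effect alone puts Cl higher.
Tabulated electron affinity (kJ/mol): Al 42, Cl 349, Ge 119, Br 325.
So from lowest to highest: Al < Ge < Br < Cl.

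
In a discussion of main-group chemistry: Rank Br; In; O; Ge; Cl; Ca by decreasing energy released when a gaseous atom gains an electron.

Cl > Br > O > Ge > In > Ca

O is in period 2, group 16; Cl is in period 3, group 17; Ca is in period 4, group 2; Ge is in period 4, group 14; Br is in period 4, group 17; In is in period 5, group 13.
EA tends to increase across a period and decrease down a group, though the pattern is less regular than for IE or radius.
Neither a single period nor a single group — weigh both effects.
In > Ca: the two effects oppose for this pair; the across-period effect wins (29 vs 2 kJ/mol).
Ge > In: relative to In, both the across-period and down-group shifts push Ge's electron affinity up.
O > Ge: relative to Ge, both the across-period and down-group shifts push O's electron affinity up.
Br > O: period and group pull opposite ways; the across-period shift dominates (325 vs 141 kJ/mol).
Cl > Br: they share group 17; the group trend gives Cl the larger value.
Approximate values (kJ/mol): O 141, Cl 349, Ca 2, Ge 119, Br 325, In 29.
So from highest to lowest: Cl > Br > O > Ge > In > Ca.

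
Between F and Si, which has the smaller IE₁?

Si

F is in period 2, group 17; Si is in period 3, group 14.
Across a period the outer electron is held more tightly (higher IE₁); down a group it sits in a higher shell, more shielded, and comes off more easily.
Neither a single period nor a single group — weigh both effects.
F > Si: both effects reinforce here, so F is clearly the higher of the two.
Approximate values (kJ/mol): F 1681, Si 786.
So Si has the smaller IE₁ (Si < F).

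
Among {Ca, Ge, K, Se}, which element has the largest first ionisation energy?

Se

K is in period 4, group 1; Ca is in period 4, group 2; Ge is in period 4, group 14; Se is in period 4, group 16.
First ionization energy rises across a period (greater Z_eff holds electrons more tightly) and falls down a group (valence electrons are farther from the nucleus).
All lie in period 4, so first ionization energy increases left to right.
The largest first ionisation energy among these belongs to Se.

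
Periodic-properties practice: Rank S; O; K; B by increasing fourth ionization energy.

S, K, O, B

IE_4 is the cost of taking one more electron from the +3 cation: S³⁺ still has 3 valence electrons; O³⁺ still has 3 valence electrons; K³⁺ is already 2 electrons into the core; B³⁺ is the bare [He] core.
Usually core removal costs more than valence removal, but here the competition is close: a tightly held n=2 valence electron can cost more to remove than an n=3 core electron, so the actual values have to decide it.
Valence configurations: S³⁺ [Ne]3s²3p¹, O³⁺ [He]2s²2p¹.
Approximate IE_4 values (kJ/mol): S 4556, O 7469, K 5877, B 25026.
Hence IE_4: S < K < O < B.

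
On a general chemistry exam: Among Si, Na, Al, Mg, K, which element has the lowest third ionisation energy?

IE_3 is the cost of taking one more electron from the +2 cation: Si²⁺ still has 2 valence electrons; Na²⁺ is already 1 electron into the core; Al²⁺ still has 1 valence electron; Mg²⁺ is the bare [Ne] core; K²⁺ is already 1 electron into the core.
Pulling an electron out of a noble-gas core costs far more than removing a remaining valence electron, so K, Na and Mg sit at the high end of IE_3.
Valence configurations: Si²⁺ [Ne]3s², Al²⁺ [Ne]3s¹.
Tabulated IE_3 (kJ/mol): Si 3232, Na 6910, Al 2745, Mg 7733, K 4420.
Putting it together, IE_3: Al < Si < K < Na < Mg.

Al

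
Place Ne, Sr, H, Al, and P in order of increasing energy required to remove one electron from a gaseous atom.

Sr < Al < P < H < Ne

H is in period 1, group 1; Ne is in period 2, group 18; Al is in period 3, group 13; P is in period 3, group 15; Sr is in period 5, group 2.
IE₁ increases left→right with effective nuclear charge and decreases top→bottom as the valence shell moves farther out.
These span different periods and groups, so the two trends combine.
Al > Sr: relative to Sr, both the across-period and down-group shifts push Al's first ionization energy up.
P > Al: both are in period 3; the period trend gives P the larger value.
H > P: period and group pull opposite ways; the down-group shift dominates (1312 vs 1012 kJ/mol).
Ne > H: the two effects oppose for this pair; the across-period effect wins (2081 vs 1312 kJ/mol).
Approximate values (kJ/mol): H 1312, Ne 2081, Al 578, P 1012, Sr 550.
So from lowest to highest: Sr < Al < P < H < Ne.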